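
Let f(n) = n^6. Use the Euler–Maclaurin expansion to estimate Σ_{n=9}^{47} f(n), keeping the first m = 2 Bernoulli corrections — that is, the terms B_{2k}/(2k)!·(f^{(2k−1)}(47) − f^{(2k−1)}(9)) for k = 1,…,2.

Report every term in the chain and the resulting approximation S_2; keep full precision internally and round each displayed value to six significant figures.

S_2 ≈ 7.78785e+10

∫_9^47 x^6 dx evaluates to 7.23740e+10.
Endpoint term: (f(9) + f(47))/2 = (531441 + 1.07792e+10)/2 = 5.38987e+09.
So far: 7.77639e+10.
k=1: B_{2}/(2)! × [f^{(1)}(47) − f^{(1)}(9)] = 1/12 × (1.37607e+09 − 354294) = 1.14643e+08.
After k=1: 7.78786e+10.
k=2: B_{4}/(4)! × [f^{(3)}(47) − f^{(3)}(9)] = −1/720 × (1.24588e+07 − 87480.0) = -17182.3.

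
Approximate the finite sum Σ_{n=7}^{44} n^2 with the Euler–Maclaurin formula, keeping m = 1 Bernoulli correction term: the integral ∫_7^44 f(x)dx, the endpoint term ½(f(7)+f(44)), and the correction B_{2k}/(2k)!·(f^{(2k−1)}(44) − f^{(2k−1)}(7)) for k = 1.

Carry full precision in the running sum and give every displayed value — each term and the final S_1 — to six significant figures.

S_1 ≈ 29279.0

The integral term ∫_7^44 x^2 dx = 28280.3.
Endpoint term: (f(7) + f(44))/2 = (49.0000 + 1936.00)/2 = 992.500.
Integral + boundary = 29272.8.
Order-1 term: 1/12 · (88.0000 − 14.0000) = 6.16667.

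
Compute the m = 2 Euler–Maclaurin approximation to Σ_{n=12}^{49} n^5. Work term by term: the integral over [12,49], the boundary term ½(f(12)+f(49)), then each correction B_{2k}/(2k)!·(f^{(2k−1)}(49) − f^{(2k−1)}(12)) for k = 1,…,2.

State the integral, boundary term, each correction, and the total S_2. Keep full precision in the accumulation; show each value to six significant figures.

The integral term ∫_12^49 x^5 dx = 2.30638e+09.
½[f(12) + f(49)] = ½[248832 + 2.82475e+08] = 1.41362e+08.
Running total after boundary: 2.44775e+09.
k=1: B_{2}/(2)! × [f^{(1)}(49) − f^{(1)}(12)] = 1/12 × (2.88240e+07 − 103680) = 2.39336e+06.
After k=1: 2.45014e+09.
k=2: B_{4}/(4)! × [f^{(3)}(49) − f^{(3)}(12)] = −1/720 × (144060 − 8640.00) = -188.083.

S_2 ≈ 2.45014e+09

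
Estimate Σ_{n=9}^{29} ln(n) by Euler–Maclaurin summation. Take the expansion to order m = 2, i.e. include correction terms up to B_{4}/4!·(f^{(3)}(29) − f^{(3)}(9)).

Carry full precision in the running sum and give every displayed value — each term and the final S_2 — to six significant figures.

S_2 ≈ 60.6524

∫_9^29 ln(x) dx evaluates to 57.8766.
½[f(9) + f(29)] = ½[2.19722 + 3.36730] = 2.78226.
Running total after boundary: 60.6588.
Order-1 term: 1/12 · (0.0344828 − 0.111111) = -0.00638570.
Partial sum through k=1: 60.6524.
Order-2 term: −1/720 · (8.20042e-05 − 0.00274348) = 3.69650e-06.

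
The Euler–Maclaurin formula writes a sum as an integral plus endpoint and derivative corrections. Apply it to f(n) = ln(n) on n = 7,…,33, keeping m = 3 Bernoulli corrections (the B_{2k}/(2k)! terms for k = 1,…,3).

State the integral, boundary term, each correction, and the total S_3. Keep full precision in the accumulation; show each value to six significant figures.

S_3 ≈ 78.4752

The integral term ∫_7^33 ln(x) dx = 75.7634.
Boundary: ½(f(7) + f(33)) = ½(1.94591 + 3.49651) = 2.72121.
So far: 78.4846.
k=1: B_{2}/(2)! × [f^{(1)}(33) − f^{(1)}(7)] = 1/12 × (0.0303030 − 0.142857) = -0.00937951.
After k=1: 78.4752.
k=2: B_{4}/(4)! × [f^{(3)}(33) − f^{(3)}(7)] = −1/720 × (5.56529e-05 − 0.00583090) = 8.02118e-06.
After k=2: 78.4752.
k=3: B_{6}/(6)! × [f^{(5)}(33) − f^{(5)}(7)] = 1/30240 × (6.13256e-07 − 0.00142798) = -4.72012e-08.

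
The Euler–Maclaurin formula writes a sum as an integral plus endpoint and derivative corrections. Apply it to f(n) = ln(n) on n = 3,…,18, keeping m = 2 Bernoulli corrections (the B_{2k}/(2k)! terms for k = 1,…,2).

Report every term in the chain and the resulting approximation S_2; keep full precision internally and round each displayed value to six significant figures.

∫_3^18 ln(x) dx evaluates to 33.7309.
½[f(3) + f(18)] = ½[1.09861 + 2.89037] = 1.99449.
Integral + boundary = 35.7253.
k=1: B_{2}/(2)! × [f^{(1)}(18) − f^{(1)}(3)] = 1/12 × (0.0555556 − 0.333333) = -0.0231481.
After k=1: 35.7022.
k=2: B_{4}/(4)! × [f^{(3)}(18) − f^{(3)}(3)] = −1/720 × (0.000342936 − 0.0740741) = 0.000102404.

S_2 ≈ 35.7023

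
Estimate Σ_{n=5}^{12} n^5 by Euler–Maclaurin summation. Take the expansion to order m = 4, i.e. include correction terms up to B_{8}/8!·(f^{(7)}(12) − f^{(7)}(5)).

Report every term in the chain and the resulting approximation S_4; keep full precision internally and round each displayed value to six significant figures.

The integral term ∫_5^12 x^5 dx = 495060.
Endpoint term: (f(5) + f(12))/2 = (3125.00 + 248832)/2 = 125978.
So far: 621038.
Order-1 term: 1/12 · (103680 − 3125.00) = 8379.58.
Partial sum through k=1: 629418.
Order-2 term: −1/720 · (8640.00 − 1500.00) = -9.91667.
Partial sum through k=2: 629408.
Order-3 term: 1/30240 · (120.000 − 120.000) = 0.00000.
Partial sum through k=3: 629408.
Order-4 term: −1/1209600 · (0.00000 − 0.00000) = 0.00000.

S_4 ≈ 629408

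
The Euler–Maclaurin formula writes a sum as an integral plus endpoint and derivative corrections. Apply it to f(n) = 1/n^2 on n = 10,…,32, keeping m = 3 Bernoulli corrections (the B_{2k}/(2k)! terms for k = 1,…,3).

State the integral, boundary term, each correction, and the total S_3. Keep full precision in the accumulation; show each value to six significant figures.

The integral term ∫_10^32 1/x^2 dx = 0.0687500.
½[f(10) + f(32)] = ½[0.0100000 + 0.000976562] = 0.00548828.
Running total after boundary: 0.0742383.
Correction k=1: B_{2}/2! · (f^{(1)}(32) − f^{(1)}(10)) = 1/12 · (-6.10352e-05 − (-0.00200000)) = 0.000161580.
Running total after k=1: 0.0743999.
Correction k=2: B_{4}/4! · (f^{(3)}(32) − f^{(3)}(10)) = −1/720 · (-7.15256e-07 − (-0.000240000)) = -3.32340e-07.
Running total after k=2: 0.0743995.
Correction k=3: B_{6}/6! · (f^{(5)}(32) − f^{(5)}(10)) = 1/30240 · (-2.09548e-08 − (-7.20000e-05)) = 2.38026e-09.

S_3 ≈ 0.0743995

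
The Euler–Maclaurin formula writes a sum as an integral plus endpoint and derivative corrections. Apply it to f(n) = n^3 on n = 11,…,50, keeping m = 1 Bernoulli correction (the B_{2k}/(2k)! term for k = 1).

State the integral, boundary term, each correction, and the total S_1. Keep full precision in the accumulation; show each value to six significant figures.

S_1 ≈ 1.62260e+06

∫_11^50 x^3 dx evaluates to 1.55884e+06.
½[f(11) + f(50)] = ½[1331.00 + 125000] = 63165.5.
So far: 1.62201e+06.
Order-1 term: 1/12 · (7500.00 − 363.000) = 594.750.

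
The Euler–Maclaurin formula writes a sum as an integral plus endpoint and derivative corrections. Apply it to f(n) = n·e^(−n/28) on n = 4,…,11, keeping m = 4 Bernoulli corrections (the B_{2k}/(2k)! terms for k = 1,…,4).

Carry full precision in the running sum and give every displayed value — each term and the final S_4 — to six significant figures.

The integral term ∫_4^11 x·e^(−x/28) dx = 39.4859.
½[f(4) + f(11)] = ½[3.46751 + 7.42638] = 5.44694.
Running total after boundary: 44.9328.
Correction k=1: B_{2}/2! · (f^{(1)}(11) − f^{(1)}(4)) = 1/12 · (0.409897 − 0.743038) = -0.0277617.
After k=1: 44.9051.
Correction k=2: B_{4}/4! · (f^{(3)}(11) − f^{(3)}(4)) = −1/720 · (0.00224509 − 0.00315918) = 1.26957e-06.
After k=2: 44.9051.
Correction k=3: B_{6}/6! · (f^{(5)}(11) − f^{(5)}(4)) = 1/30240 · (5.06039e-06 − 6.85025e-06) = -5.91887e-11.
After k=3: 44.9051.
Correction k=4: B_{8}/8! · (f^{(7)}(11) − f^{(7)}(4)) = −1/1209600 · (9.25656e-09 − 1.23354e-08) = 2.54533e-15.

S_4 ≈ 44.9051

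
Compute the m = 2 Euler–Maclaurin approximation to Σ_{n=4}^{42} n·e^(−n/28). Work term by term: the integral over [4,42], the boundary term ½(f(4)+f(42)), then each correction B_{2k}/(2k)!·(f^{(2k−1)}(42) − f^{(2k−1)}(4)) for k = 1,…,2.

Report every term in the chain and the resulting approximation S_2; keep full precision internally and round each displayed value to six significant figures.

S_2 ≈ 345.736

Integral: ∫_4^42 x·e^(−x/28) dx = 339.387.
Boundary: ½(f(4) + f(42)) = ½(3.46751 + 9.37147) = 6.41949.
Integral + boundary = 345.807.
Correction k=1: B_{2}/2! · (f^{(1)}(42) − f^{(1)}(4)) = 1/12 · (-0.111565 − 0.743038) = -0.0712169.
Running total after k=1: 345.736.
Correction k=2: B_{4}/4! · (f^{(3)}(42) − f^{(3)}(4)) = −1/720 · (0.000426907 − 0.00315918) = 3.79482e-06.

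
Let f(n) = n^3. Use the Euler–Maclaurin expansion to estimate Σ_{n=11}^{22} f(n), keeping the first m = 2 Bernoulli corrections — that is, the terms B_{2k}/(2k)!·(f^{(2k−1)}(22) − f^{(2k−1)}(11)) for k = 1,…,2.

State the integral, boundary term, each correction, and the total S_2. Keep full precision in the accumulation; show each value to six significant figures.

S_2 ≈ 60984.0

The integral term ∫_11^22 x^3 dx = 54903.8.
Boundary: ½(f(11) + f(22)) = ½(1331.00 + 10648.0) = 5989.50.
Integral + boundary = 60893.2.
Correction k=1: B_{2}/2! · (f^{(1)}(22) − f^{(1)}(11)) = 1/12 · (1452.00 − 363.000) = 90.7500.
Running total after k=1: 60984.0.
Correction k=2: B_{4}/4! · (f^{(3)}(22) − f^{(3)}(11)) = −1/720 · (6.00000 − 6.00000) = 0.00000.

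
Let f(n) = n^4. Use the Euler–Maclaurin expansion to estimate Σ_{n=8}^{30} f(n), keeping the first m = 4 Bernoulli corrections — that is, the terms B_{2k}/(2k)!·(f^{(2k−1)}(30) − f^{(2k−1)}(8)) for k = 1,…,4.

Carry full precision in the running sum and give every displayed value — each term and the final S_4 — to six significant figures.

∫_8^30 x^4 dx evaluates to 4.85345e+06.
Endpoint term: (f(8) + f(30))/2 = (4096.00 + 810000)/2 = 407048.
Running total after boundary: 5.26049e+06.
k=1: B_{2}/(2)! × [f^{(1)}(30) − f^{(1)}(8)] = 1/12 × (108000 − 2048.00) = 8829.33.
After k=1: 5.26932e+06.
k=2: B_{4}/(4)! × [f^{(3)}(30) − f^{(3)}(8)] = −1/720 × (720.000 − 192.000) = -0.733333.
After k=2: 5.26932e+06.
k=3: B_{6}/(6)! × [f^{(5)}(30) − f^{(5)}(8)] = 1/30240 × (0.00000 − 0.00000) = 0.00000.
After k=3: 5.26932e+06.
k=4: B_{8}/(8)! × [f^{(7)}(30) − f^{(7)}(8)] = −1/1209600 × (0.00000 − 0.00000) = 0.00000.

S_4 ≈ 5.26932e+06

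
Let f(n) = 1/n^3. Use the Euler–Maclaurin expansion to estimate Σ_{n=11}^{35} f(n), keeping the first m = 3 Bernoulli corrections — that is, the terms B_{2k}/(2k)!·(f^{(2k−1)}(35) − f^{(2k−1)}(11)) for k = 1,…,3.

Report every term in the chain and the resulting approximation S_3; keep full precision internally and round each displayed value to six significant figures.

Integral: ∫_11^35 1/x^3 dx = 0.00372407.
Endpoint term: (f(11) + f(35))/2 = (0.000751315 + 2.33236e-05)/2 = 0.000387319.
So far: 0.00411139.
Correction k=1: B_{2}/2! · (f^{(1)}(35) − f^{(1)}(11)) = 1/12 · (-1.99917e-06 − (-0.000204904)) = 1.69087e-05.
Partial sum through k=1: 0.00412830.
Correction k=2: B_{4}/4! · (f^{(3)}(35) − f^{(3)}(11)) = −1/720 · (-3.26395e-08 − (-3.38684e-05)) = -4.69942e-08.
Partial sum through k=2: 0.00412825.
Correction k=3: B_{6}/6! · (f^{(5)}(35) − f^{(5)}(11)) = 1/30240 · (-1.11907e-09 − (-1.17560e-05)) = 3.88719e-10.

S_3 ≈ 0.00412825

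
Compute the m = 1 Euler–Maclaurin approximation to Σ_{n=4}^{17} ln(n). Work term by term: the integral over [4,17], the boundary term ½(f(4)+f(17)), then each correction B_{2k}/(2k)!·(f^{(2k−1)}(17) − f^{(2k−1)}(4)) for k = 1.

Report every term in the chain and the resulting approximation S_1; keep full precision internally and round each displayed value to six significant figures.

Integral: ∫_4^17 ln(x) dx = 29.6194.
Boundary: ½(f(4) + f(17)) = ½(1.38629 + 2.83321) = 2.10975.
Running total after boundary: 31.7292.
k=1: B_{2}/(2)! × [f^{(1)}(17) − f^{(1)}(4)] = 1/12 × (0.0588235 − 0.250000) = -0.0159314.

S_1 ≈ 31.7133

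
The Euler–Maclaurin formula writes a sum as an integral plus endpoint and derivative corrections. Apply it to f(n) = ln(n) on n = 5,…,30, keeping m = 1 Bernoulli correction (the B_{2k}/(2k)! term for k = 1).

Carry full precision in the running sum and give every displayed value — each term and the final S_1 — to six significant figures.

S_1 ≈ 71.4802

Integral: ∫_5^30 ln(x) dx = 68.9887.
Endpoint term: (f(5) + f(30))/2 = (1.60944 + 3.40120)/2 = 2.50532.
Integral + boundary = 71.4940.
k=1: B_{2}/(2)! × [f^{(1)}(30) − f^{(1)}(5)] = 1/12 × (0.0333333 − 0.200000) = -0.0138889.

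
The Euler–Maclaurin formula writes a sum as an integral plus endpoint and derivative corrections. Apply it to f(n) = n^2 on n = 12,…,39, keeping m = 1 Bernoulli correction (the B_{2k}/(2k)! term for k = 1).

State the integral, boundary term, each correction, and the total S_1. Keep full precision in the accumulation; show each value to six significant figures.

S_1 ≈ 20034.0

Integral: ∫_12^39 x^2 dx = 19197.0.
Endpoint term: (f(12) + f(39))/2 = (144.000 + 1521.00)/2 = 832.500.
So far: 20029.5.
Correction k=1: B_{2}/2! · (f^{(1)}(39) − f^{(1)}(12)) = 1/12 · (78.0000 − 24.0000) = 4.50000.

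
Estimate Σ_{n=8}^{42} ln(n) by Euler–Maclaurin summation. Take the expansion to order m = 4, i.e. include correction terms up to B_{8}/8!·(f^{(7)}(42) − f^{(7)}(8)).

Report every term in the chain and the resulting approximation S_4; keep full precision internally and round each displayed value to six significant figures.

S_4 ≈ 109.247

Integral: ∫_8^42 ln(x) dx = 106.347.
Endpoint term: (f(8) + f(42))/2 = (2.07944 + 3.73767)/2 = 2.90856.
Running total after boundary: 109.255.
Order-1 term: 1/12 · (0.0238095 − 0.125000) = -0.00843254.
Partial sum through k=1: 109.247.
Order-2 term: −1/720 · (2.69949e-05 − 0.00390625) = 5.38785e-06.
Partial sum through k=2: 109.247.
Order-3 term: 1/30240 · (1.83639e-07 − 0.000732422) = -2.42142e-08.
Partial sum through k=3: 109.247.
Order-4 term: −1/1209600 · (3.12311e-09 − 0.000343323) = 2.83829e-10.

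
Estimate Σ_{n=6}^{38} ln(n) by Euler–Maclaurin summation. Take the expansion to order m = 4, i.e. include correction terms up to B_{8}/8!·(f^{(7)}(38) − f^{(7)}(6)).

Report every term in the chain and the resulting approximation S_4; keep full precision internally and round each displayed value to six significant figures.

S_4 ≈ 98.1807

The integral term ∫_6^38 ln(x) dx = 95.4777.
Endpoint term: (f(6) + f(38))/2 = (1.79176 + 3.63759)/2 = 2.71467.
So far: 98.1924.
Order-1 term: 1/12 · (0.0263158 − 0.166667) = -0.0116959.
Partial sum through k=1: 98.1807.
Order-2 term: −1/720 · (3.64485e-05 − 0.00925926) = 1.28095e-05.
Partial sum through k=2: 98.1807.
Order-3 term: 1/30240 · (3.02896e-07 − 0.00308642) = -1.02054e-07.
Partial sum through k=3: 98.1807.
Order-4 term: −1/1209600 · (6.29285e-09 − 0.00257202) = 2.12633e-09.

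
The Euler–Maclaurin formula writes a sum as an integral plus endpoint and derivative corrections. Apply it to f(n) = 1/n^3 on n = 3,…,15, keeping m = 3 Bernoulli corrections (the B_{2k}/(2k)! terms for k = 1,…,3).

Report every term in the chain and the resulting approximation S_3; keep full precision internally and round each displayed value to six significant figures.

∫_3^15 1/x^3 dx evaluates to 0.0533333.
Endpoint term: (f(3) + f(15))/2 = (0.0370370 + 0.000296296)/2 = 0.0186667.
So far: 0.0720000.
Order-1 term: 1/12 · (-5.92593e-05 − (-0.0370370)) = 0.00308148.
Running total after k=1: 0.0750815.
Order-2 term: −1/720 · (-5.26749e-06 − (-0.0823045)) = -0.000114305.
Running total after k=2: 0.0749672.
Order-3 term: 1/30240 · (-9.83265e-07 − (-0.384088)) = 1.27013e-05.

S_3 ≈ 0.0749799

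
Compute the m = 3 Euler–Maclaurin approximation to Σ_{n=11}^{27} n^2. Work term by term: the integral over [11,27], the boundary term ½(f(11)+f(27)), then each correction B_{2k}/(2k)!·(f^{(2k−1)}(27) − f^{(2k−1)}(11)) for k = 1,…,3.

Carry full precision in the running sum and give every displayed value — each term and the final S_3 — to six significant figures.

S_3 ≈ 6545.00

∫_11^27 x^2 dx evaluates to 6117.33.
Boundary: ½(f(11) + f(27)) = ½(121.000 + 729.000) = 425.000.
Integral + boundary = 6542.33.
k=1: B_{2}/(2)! × [f^{(1)}(27) − f^{(1)}(11)] = 1/12 × (54.0000 − 22.0000) = 2.66667.
Running total after k=1: 6545.00.
k=2: B_{4}/(4)! × [f^{(3)}(27) − f^{(3)}(11)] = −1/720 × (0.00000 − 0.00000) = 0.00000.
Running total after k=2: 6545.00.
k=3: B_{6}/(6)! × [f^{(5)}(27) − f^{(5)}(11)] = 1/30240 × (0.00000 − 0.00000) = 0.00000.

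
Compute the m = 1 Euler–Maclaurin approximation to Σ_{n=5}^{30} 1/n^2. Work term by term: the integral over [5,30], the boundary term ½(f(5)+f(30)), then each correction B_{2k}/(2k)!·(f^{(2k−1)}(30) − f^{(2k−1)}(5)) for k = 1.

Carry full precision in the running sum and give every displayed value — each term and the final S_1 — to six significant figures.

The integral term ∫_5^30 1/x^2 dx = 0.166667.
Boundary: ½(f(5) + f(30)) = ½(0.0400000 + 0.00111111) = 0.0205556.
So far: 0.187222.
Order-1 term: 1/12 · (-7.40741e-05 − (-0.0160000)) = 0.00132716.

S_1 ≈ 0.188549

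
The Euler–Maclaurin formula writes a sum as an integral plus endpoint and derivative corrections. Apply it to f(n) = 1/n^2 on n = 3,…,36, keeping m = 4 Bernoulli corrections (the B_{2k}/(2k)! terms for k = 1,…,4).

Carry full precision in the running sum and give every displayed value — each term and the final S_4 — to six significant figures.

∫_3^36 1/x^2 dx evaluates to 0.305556.
½[f(3) + f(36)] = ½[0.111111 + 0.000771605] = 0.0559414.
So far: 0.361497.
Order-1 term: 1/12 · (-4.28669e-05 − (-0.0740741)) = 0.00616927.
Running total after k=1: 0.367666.
Order-2 term: −1/720 · (-3.96916e-07 − (-0.0987654)) = -0.000137174.
Running total after k=2: 0.367529.
Order-3 term: 1/30240 · (-9.18787e-09 − (-0.329218)) = 1.08868e-05.
Running total after k=3: 0.367540.
Order-4 term: −1/1209600 · (-3.97007e-10 − (-2.04847)) = -1.69351e-06.

S_4 ≈ 0.367538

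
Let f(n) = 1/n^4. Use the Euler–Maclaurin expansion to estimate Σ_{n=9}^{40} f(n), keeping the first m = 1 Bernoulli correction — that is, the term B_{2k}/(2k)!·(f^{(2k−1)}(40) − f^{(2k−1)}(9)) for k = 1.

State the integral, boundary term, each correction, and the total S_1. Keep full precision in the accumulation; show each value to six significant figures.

Integral: ∫_9^40 1/x^4 dx = 0.000452039.
Endpoint term: (f(9) + f(40))/2 = (0.000152416 + 3.90625e-07)/2 = 7.64032e-05.
Running total after boundary: 0.000528442.
Order-1 term: 1/12 · (-3.90625e-08 − (-6.77404e-05)) = 5.64177e-06.

S_1 ≈ 0.000534084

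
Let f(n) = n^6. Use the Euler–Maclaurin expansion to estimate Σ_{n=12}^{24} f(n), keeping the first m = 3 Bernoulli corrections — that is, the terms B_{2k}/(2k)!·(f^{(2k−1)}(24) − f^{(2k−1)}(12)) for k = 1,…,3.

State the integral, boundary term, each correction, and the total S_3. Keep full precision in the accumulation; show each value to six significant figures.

S_3 ≈ 7.50991e+08

Integral: ∫_12^24 x^6 dx = 6.50091e+08.
Boundary: ½(f(12) + f(24)) = ½(2.98598e+06 + 1.91103e+08) = 9.70445e+07.
Running total after boundary: 7.47136e+08.
Correction k=1: B_{2}/2! · (f^{(1)}(24) − f^{(1)}(12)) = 1/12 · (4.77757e+07 − 1.49299e+06) = 3.85690e+06.
After k=1: 7.50993e+08.
Correction k=2: B_{4}/4! · (f^{(3)}(24) − f^{(3)}(12)) = −1/720 · (1.65888e+06 − 207360) = -2016.00.
After k=2: 7.50991e+08.
Correction k=3: B_{6}/6! · (f^{(5)}(24) − f^{(5)}(12)) = 1/30240 · (17280.0 − 8640.00) = 0.285714.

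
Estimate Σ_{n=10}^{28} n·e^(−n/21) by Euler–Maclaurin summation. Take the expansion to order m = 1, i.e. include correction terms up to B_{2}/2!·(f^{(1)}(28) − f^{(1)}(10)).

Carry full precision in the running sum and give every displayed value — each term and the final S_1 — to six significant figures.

The integral term ∫_10^28 x·e^(−x/21) dx = 133.124.
Endpoint term: (f(10) + f(28))/2 = (6.21145 + 7.38072)/2 = 6.79609.
So far: 139.920.
k=1: B_{2}/(2)! × [f^{(1)}(28) − f^{(1)}(10)] = 1/12 × (-0.0878657 − 0.325362) = -0.0344356.

S_1 ≈ 139.886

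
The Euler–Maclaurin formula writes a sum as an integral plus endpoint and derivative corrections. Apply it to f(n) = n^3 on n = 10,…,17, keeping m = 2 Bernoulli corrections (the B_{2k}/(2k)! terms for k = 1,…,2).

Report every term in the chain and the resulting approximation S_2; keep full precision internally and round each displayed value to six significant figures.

∫_10^17 x^3 dx evaluates to 18380.2.
½[f(10) + f(17)] = ½[1000.00 + 4913.00] = 2956.50.
So far: 21336.8.
Order-1 term: 1/12 · (867.000 − 300.000) = 47.2500.
After k=1: 21384.0.
Order-2 term: −1/720 · (6.00000 − 6.00000) = 0.00000.

S_2 ≈ 21384.0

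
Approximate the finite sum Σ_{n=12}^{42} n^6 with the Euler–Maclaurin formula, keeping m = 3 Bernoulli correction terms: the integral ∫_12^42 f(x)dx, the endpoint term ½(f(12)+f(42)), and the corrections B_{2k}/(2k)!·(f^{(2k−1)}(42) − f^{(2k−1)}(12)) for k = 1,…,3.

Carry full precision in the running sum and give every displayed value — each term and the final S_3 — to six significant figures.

∫_12^42 x^6 dx evaluates to 3.29291e+10.
Endpoint term: (f(12) + f(42))/2 = (2.98598e+06 + 5.48903e+09)/2 = 2.74601e+09.
Running total after boundary: 3.56751e+10.
k=1: B_{2}/(2)! × [f^{(1)}(42) − f^{(1)}(12)] = 1/12 × (7.84147e+08 − 1.49299e+06) = 6.52212e+07.
After k=1: 3.57403e+10.
k=2: B_{4}/(4)! × [f^{(3)}(42) − f^{(3)}(12)] = −1/720 × (8.89056e+06 − 207360) = -12060.0.
After k=2: 3.57403e+10.
k=3: B_{6}/(6)! × [f^{(5)}(42) − f^{(5)}(12)] = 1/30240 × (30240.0 − 8640.00) = 0.714286.

S_3 ≈ 3.57403e+10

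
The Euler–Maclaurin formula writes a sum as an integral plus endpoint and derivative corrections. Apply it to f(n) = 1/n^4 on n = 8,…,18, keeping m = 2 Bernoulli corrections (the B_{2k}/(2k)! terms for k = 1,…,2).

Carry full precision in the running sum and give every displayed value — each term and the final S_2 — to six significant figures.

S_2 ≈ 0.000730636

∫_8^18 1/x^4 dx evaluates to 0.000593886.
Boundary: ½(f(8) + f(18)) = ½(0.000244141 + 9.52599e-06) = 0.000126833.
So far: 0.000720719.
Correction k=1: B_{2}/2! · (f^{(1)}(18) − f^{(1)}(8)) = 1/12 · (-2.11689e-06 − (-0.000122070)) = 9.99612e-06.
Running total after k=1: 0.000730715.
Correction k=2: B_{4}/4! · (f^{(3)}(18) − f^{(3)}(8)) = −1/720 · (-1.96008e-07 − (-5.72205e-05)) = -7.92006e-08.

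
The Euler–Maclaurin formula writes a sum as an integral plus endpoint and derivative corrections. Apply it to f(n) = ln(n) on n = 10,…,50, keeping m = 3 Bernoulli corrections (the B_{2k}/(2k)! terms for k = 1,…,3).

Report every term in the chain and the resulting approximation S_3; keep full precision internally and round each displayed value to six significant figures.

S_3 ≈ 135.676

Integral: ∫_10^50 ln(x) dx = 132.575.
½[f(10) + f(50)] = ½[2.30259 + 3.91202] = 3.10730.
Running total after boundary: 135.683.
k=1: B_{2}/(2)! × [f^{(1)}(50) − f^{(1)}(10)] = 1/12 × (0.0200000 − 0.100000) = -0.00666667.
Partial sum through k=1: 135.676.
k=2: B_{4}/(4)! × [f^{(3)}(50) − f^{(3)}(10)] = −1/720 × (1.60000e-05 − 0.00200000) = 2.75556e-06.
Partial sum through k=2: 135.676.
k=3: B_{6}/(6)! × [f^{(5)}(50) − f^{(5)}(10)] = 1/30240 × (7.68000e-08 − 0.000240000) = -7.93397e-09.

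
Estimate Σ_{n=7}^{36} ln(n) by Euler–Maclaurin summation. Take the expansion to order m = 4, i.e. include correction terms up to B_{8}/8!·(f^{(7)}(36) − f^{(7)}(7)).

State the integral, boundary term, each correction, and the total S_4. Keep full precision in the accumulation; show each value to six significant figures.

S_4 ≈ 89.1404

Integral: ∫_7^36 ln(x) dx = 86.3853.
½[f(7) + f(36)] = ½[1.94591 + 3.58352] = 2.76471.
Running total after boundary: 89.1500.
Correction k=1: B_{2}/2! · (f^{(1)}(36) − f^{(1)}(7)) = 1/12 · (0.0277778 − 0.142857) = -0.00958995.
Partial sum through k=1: 89.1404.
Correction k=2: B_{4}/4! · (f^{(3)}(36) − f^{(3)}(7)) = −1/720 · (4.28669e-05 − 0.00583090) = 8.03894e-06.
Partial sum through k=2: 89.1404.
Correction k=3: B_{6}/6! · (f^{(5)}(36) − f^{(5)}(7)) = 1/30240 · (3.96916e-07 − 0.00142798) = -4.72083e-08.
Partial sum through k=3: 89.1404.
Correction k=4: B_{8}/8! · (f^{(7)}(36) − f^{(7)}(7)) = −1/1209600 · (9.18787e-09 − 0.000874271) = 7.22770e-10.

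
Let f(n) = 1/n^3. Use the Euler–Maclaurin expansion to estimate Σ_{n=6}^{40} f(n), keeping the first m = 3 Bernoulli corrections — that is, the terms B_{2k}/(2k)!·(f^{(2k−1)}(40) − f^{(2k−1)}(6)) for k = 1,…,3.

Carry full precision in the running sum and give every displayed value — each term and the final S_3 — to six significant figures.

∫_6^40 1/x^3 dx evaluates to 0.0135764.
Boundary: ½(f(6) + f(40)) = ½(0.00462963 + 1.56250e-05) = 0.00232263.
Running total after boundary: 0.0158990.
k=1: B_{2}/(2)! × [f^{(1)}(40) − f^{(1)}(6)] = 1/12 × (-1.17187e-06 − (-0.00231481)) = 0.000192804.
Running total after k=1: 0.0160918.
k=2: B_{4}/(4)! × [f^{(3)}(40) − f^{(3)}(6)] = −1/720 × (-1.46484e-08 − (-0.00128601)) = -1.78610e-06.
Running total after k=2: 0.0160900.
k=3: B_{6}/(6)! × [f^{(5)}(40) − f^{(5)}(6)] = 1/30240 × (-3.84521e-10 − (-0.00150034)) = 4.96145e-08.

S_3 ≈ 0.0160901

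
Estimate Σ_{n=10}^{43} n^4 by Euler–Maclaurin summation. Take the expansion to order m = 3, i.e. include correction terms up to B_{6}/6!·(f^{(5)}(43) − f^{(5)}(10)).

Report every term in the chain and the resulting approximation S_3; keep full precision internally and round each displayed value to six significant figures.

S_3 ≈ 3.11223e+07

∫_10^43 x^4 dx evaluates to 2.93817e+07.
Endpoint term: (f(10) + f(43))/2 = (10000.0 + 3.41880e+06)/2 = 1.71440e+06.
Integral + boundary = 3.10961e+07.
k=1: B_{2}/(2)! × [f^{(1)}(43) − f^{(1)}(10)] = 1/12 × (318028 − 4000.00) = 26169.0.
After k=1: 3.11223e+07.
k=2: B_{4}/(4)! × [f^{(3)}(43) − f^{(3)}(10)] = −1/720 × (1032.00 − 240.000) = -1.10000.
After k=2: 3.11223e+07.
k=3: B_{6}/(6)! × [f^{(5)}(43) − f^{(5)}(10)] = 1/30240 × (0.00000 − 0.00000) = 0.00000.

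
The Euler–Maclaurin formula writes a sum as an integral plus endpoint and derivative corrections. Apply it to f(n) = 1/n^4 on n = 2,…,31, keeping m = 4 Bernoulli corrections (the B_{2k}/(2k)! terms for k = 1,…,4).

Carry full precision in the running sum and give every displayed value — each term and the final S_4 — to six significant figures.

Integral: ∫_2^31 1/x^4 dx = 0.0416555.
½[f(2) + f(31)] = ½[0.0625000 + 1.08281e-06] = 0.0312505.
So far: 0.0729060.
k=1: B_{2}/(2)! × [f^{(1)}(31) − f^{(1)}(2)] = 1/12 × (-1.39718e-07 − (-0.125000)) = 0.0104167.
Partial sum through k=1: 0.0833227.
k=2: B_{4}/(4)! × [f^{(3)}(31) − f^{(3)}(2)] = −1/720 × (-4.36164e-09 − (-0.937500)) = -0.00130208.
Partial sum through k=2: 0.0820206.
k=3: B_{6}/(6)! × [f^{(5)}(31) − f^{(5)}(2)] = 1/30240 × (-2.54164e-10 − (-13.1250)) = 0.000434028.
Partial sum through k=3: 0.0824546.
k=4: B_{8}/(8)! × [f^{(7)}(31) − f^{(7)}(2)] = −1/1209600 × (-2.38031e-11 − (-295.312)) = -0.000244141.

S_4 ≈ 0.0822105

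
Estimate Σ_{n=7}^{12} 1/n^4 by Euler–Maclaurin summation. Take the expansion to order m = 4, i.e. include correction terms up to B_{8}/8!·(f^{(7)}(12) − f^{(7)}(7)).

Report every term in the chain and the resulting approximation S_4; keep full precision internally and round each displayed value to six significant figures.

Integral: ∫_7^12 1/x^4 dx = 0.000778916.
Boundary: ½(f(7) + f(12)) = ½(0.000416493 + 4.82253e-05) = 0.000232359.
Running total after boundary: 0.00101128.
k=1: B_{2}/(2)! × [f^{(1)}(12) − f^{(1)}(7)] = 1/12 × (-1.60751e-05 − (-0.000237996)) = 1.84934e-05.
Running total after k=1: 0.00102977.
k=2: B_{4}/(4)! × [f^{(3)}(12) − f^{(3)}(7)] = −1/720 × (-3.34898e-06 − (-0.000145712)) = -1.97726e-07.
Running total after k=2: 0.00102957.
k=3: B_{6}/(6)! × [f^{(5)}(12) − f^{(5)}(7)] = 1/30240 × (-1.30238e-06 − (-0.000166528)) = 5.46381e-09.
Running total after k=3: 0.00102958.
k=4: B_{8}/(8)! × [f^{(7)}(12) − f^{(7)}(7)] = −1/1209600 × (-8.13988e-07 − (-0.000305868)) = -2.52194e-10.

S_4 ≈ 0.00102958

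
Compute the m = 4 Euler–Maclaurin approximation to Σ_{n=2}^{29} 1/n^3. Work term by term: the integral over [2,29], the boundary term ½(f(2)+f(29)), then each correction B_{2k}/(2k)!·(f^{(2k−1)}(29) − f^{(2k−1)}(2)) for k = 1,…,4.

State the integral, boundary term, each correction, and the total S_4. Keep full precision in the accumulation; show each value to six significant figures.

Integral: ∫_2^29 1/x^3 dx = 0.124405.
Endpoint term: (f(2) + f(29))/2 = (0.125000 + 4.10021e-05)/2 = 0.0625205.
So far: 0.186926.
Correction k=1: B_{2}/2! · (f^{(1)}(29) − f^{(1)}(2)) = 1/12 · (-4.24160e-06 − (-0.187500)) = 0.0156246.
Partial sum through k=1: 0.202551.
Correction k=2: B_{4}/4! · (f^{(3)}(29) − f^{(3)}(2)) = −1/720 · (-1.00870e-07 − (-0.937500)) = -0.00130208.
Partial sum through k=2: 0.201249.
Correction k=3: B_{6}/6! · (f^{(5)}(29) − f^{(5)}(2)) = 1/30240 · (-5.03752e-09 − (-9.84375)) = 0.000325521.
Partial sum through k=3: 0.201574.
Correction k=4: B_{8}/8! · (f^{(7)}(29) − f^{(7)}(2)) = −1/1209600 · (-4.31274e-10 − (-177.188)) = -0.000146484.

S_4 ≈ 0.201428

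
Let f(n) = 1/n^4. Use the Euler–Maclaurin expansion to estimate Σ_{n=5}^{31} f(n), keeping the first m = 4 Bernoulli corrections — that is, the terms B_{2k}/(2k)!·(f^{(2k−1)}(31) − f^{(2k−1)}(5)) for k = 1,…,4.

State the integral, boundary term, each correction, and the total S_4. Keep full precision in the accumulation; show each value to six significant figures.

S_4 ≈ 0.00356064

Integral: ∫_5^31 1/x^4 dx = 0.00265548.
Endpoint term: (f(5) + f(31))/2 = (0.00160000 + 1.08281e-06)/2 = 0.000800541.
Running total after boundary: 0.00345602.
Correction k=1: B_{2}/2! · (f^{(1)}(31) − f^{(1)}(5)) = 1/12 · (-1.39718e-07 − (-0.00128000)) = 0.000106655.
Partial sum through k=1: 0.00356267.
Correction k=2: B_{4}/4! · (f^{(3)}(31) − f^{(3)}(5)) = −1/720 · (-4.36164e-09 − (-0.00153600)) = -2.13333e-06.
Partial sum through k=2: 0.00356054.
Correction k=3: B_{6}/6! · (f^{(5)}(31) − f^{(5)}(5)) = 1/30240 · (-2.54164e-10 − (-0.00344064)) = 1.13778e-07.
Partial sum through k=3: 0.00356065.
Correction k=4: B_{8}/8! · (f^{(7)}(31) − f^{(7)}(5)) = −1/1209600 · (-2.38031e-11 − (-0.0123863)) = -1.02400e-08.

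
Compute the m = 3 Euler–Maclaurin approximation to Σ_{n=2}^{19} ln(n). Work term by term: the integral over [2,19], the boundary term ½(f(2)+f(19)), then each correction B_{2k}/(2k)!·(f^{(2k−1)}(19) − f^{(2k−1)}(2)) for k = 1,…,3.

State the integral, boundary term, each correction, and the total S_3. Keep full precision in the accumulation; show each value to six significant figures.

S_3 ≈ 39.3399

∫_2^19 ln(x) dx evaluates to 37.5580.
Endpoint term: (f(2) + f(19))/2 = (0.693147 + 2.94444)/2 = 1.81879.
So far: 39.3768.
Order-1 term: 1/12 · (0.0526316 − 0.500000) = -0.0372807.
Running total after k=1: 39.3396.
Order-2 term: −1/720 · (0.000291588 − 0.250000) = 0.000346817.
Running total after k=2: 39.3399.
Order-3 term: 1/30240 · (9.69267e-06 − 0.750000) = -2.48013e-05.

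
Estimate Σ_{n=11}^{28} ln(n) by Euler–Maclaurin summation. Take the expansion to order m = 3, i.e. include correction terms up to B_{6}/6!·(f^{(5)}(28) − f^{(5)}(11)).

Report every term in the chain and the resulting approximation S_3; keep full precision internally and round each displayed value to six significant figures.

Integral: ∫_11^28 ln(x) dx = 49.9249.
Boundary: ½(f(11) + f(28)) = ½(2.39790 + 3.33220) = 2.86505.
Running total after boundary: 52.7899.
Correction k=1: B_{2}/2! · (f^{(1)}(28) − f^{(1)}(11)) = 1/12 · (0.0357143 − 0.0909091) = -0.00459957.
After k=1: 52.7853.
Correction k=2: B_{4}/4! · (f^{(3)}(28) − f^{(3)}(11)) = −1/720 · (9.11079e-05 − 0.00150263) = 1.96045e-06.
After k=2: 52.7853.
Correction k=3: B_{6}/6! · (f^{(5)}(28) − f^{(5)}(11)) = 1/30240 · (1.39451e-06 − 0.000149021) = -4.88183e-09.

S_3 ≈ 52.7853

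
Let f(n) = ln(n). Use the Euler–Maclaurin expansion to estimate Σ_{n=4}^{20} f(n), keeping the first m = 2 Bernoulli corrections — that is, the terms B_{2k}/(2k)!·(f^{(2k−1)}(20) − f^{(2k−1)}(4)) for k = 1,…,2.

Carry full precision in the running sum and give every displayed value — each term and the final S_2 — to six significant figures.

Integral: ∫_4^20 ln(x) dx = 38.3695.
Boundary: ½(f(4) + f(20)) = ½(1.38629 + 2.99573) = 2.19101.
Integral + boundary = 40.5605.
Order-1 term: 1/12 · (0.0500000 − 0.250000) = -0.0166667.
Running total after k=1: 40.5438.
Order-2 term: −1/720 · (0.000250000 − 0.0312500) = 4.30556e-05.

S_2 ≈ 40.5439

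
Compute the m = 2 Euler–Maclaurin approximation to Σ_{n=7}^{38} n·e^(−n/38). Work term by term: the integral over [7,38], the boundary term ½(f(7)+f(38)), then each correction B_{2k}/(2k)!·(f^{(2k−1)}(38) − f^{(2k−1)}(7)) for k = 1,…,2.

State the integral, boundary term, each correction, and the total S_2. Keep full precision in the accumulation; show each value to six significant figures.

S_2 ≈ 369.719

Integral: ∫_7^38 x·e^(−x/38) dx = 359.875.
½[f(7) + f(38)] = ½[5.82232 + 13.9794] = 9.90087.
Integral + boundary = 369.776.
k=1: B_{2}/(2)! × [f^{(1)}(38) − f^{(1)}(7)] = 1/12 × (0.00000 − 0.678542) = -0.0565451.
Running total after k=1: 369.719.
k=2: B_{4}/(4)! × [f^{(3)}(38) − f^{(3)}(7)] = −1/720 × (0.000509528 − 0.00162193) = 1.54500e-06.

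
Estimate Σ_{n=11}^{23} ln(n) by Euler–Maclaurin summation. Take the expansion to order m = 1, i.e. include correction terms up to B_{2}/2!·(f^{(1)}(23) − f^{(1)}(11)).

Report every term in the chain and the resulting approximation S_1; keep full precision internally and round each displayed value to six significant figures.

S_1 ≈ 36.5023

The integral term ∫_11^23 ln(x) dx = 33.7395.
Boundary: ½(f(11) + f(23)) = ½(2.39790 + 3.13549) = 2.76669.
Integral + boundary = 36.5062.
Order-1 term: 1/12 · (0.0434783 − 0.0909091) = -0.00395257.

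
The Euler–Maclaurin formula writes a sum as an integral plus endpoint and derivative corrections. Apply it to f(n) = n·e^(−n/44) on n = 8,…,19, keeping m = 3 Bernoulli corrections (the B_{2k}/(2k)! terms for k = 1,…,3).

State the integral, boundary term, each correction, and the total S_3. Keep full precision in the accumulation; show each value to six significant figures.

The integral term ∫_8^19 x·e^(−x/44) dx = 107.691.
½[f(8) + f(19)] = ½[6.67002 + 12.3372] = 9.50362.
Running total after boundary: 117.195.
Correction k=1: B_{2}/2! · (f^{(1)}(19) − f^{(1)}(8)) = 1/12 · (0.368936 − 0.682161) = -0.0261021.
Running total after k=1: 117.169.
Correction k=2: B_{4}/4! · (f^{(3)}(19) − f^{(3)}(8)) = −1/720 · (0.000861359 − 0.00121367) = 4.89323e-07.
Running total after k=2: 117.169.
Correction k=3: B_{6}/6! · (f^{(5)}(19) − f^{(5)}(8)) = 1/30240 · (7.91401e-07 − 1.07179e-06) = -9.27215e-12.

S_3 ≈ 117.169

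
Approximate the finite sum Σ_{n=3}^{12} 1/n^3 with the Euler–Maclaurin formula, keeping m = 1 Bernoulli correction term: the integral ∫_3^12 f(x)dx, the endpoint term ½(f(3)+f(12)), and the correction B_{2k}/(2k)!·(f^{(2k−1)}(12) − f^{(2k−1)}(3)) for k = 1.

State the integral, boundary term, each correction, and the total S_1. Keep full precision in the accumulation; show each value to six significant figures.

∫_3^12 1/x^3 dx evaluates to 0.0520833.
½[f(3) + f(12)] = ½[0.0370370 + 0.000578704] = 0.0188079.
Integral + boundary = 0.0708912.
k=1: B_{2}/(2)! × [f^{(1)}(12) − f^{(1)}(3)] = 1/12 × (-0.000144676 − (-0.0370370)) = 0.00307436.

S_1 ≈ 0.0739656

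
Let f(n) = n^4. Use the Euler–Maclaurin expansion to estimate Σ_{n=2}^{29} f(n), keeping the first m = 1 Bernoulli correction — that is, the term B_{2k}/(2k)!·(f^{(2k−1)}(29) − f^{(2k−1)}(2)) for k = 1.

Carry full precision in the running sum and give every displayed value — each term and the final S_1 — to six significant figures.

Integral: ∫_2^29 x^4 dx = 4.10222e+06.
Boundary: ½(f(2) + f(29)) = ½(16.0000 + 707281) = 353648.
Running total after boundary: 4.45587e+06.
Order-1 term: 1/12 · (97556.0 − 32.0000) = 8127.00.

S_1 ≈ 4.46400e+06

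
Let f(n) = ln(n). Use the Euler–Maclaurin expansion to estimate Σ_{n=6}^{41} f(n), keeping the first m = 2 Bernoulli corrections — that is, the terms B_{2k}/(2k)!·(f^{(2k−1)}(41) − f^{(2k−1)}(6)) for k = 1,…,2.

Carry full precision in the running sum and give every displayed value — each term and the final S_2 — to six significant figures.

S_2 ≈ 109.247

Integral: ∫_6^41 ln(x) dx = 106.506.
Endpoint term: (f(6) + f(41))/2 = (1.79176 + 3.71357)/2 = 2.75267.
So far: 109.259.
Order-1 term: 1/12 · (0.0243902 − 0.166667) = -0.0118564.
After k=1: 109.247.
Order-2 term: −1/720 · (2.90187e-05 − 0.00925926) = 1.28198e-05.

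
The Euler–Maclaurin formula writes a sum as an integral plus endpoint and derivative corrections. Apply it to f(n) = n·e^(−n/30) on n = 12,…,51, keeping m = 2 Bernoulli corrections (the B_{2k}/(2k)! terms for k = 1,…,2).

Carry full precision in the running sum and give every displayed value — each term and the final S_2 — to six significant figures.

S_2 ≈ 409.318

Integral: ∫_12^51 x·e^(−x/30) dx = 400.682.
Endpoint term: (f(12) + f(51))/2 = (8.04384 + 9.31686)/2 = 8.68035.
Integral + boundary = 409.363.
Order-1 term: 1/12 · (-0.127878 − 0.402192) = -0.0441725.
After k=1: 409.318.
Order-2 term: −1/720 · (0.000263876 − 0.00193648) = 2.32306e-06.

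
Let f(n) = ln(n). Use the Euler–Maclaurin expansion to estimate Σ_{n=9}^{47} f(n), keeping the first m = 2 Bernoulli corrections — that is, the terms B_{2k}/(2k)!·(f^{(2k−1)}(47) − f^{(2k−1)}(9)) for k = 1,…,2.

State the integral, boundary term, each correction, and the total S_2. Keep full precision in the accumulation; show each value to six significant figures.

S_2 ≈ 126.198

Integral: ∫_9^47 ln(x) dx = 123.182.
Endpoint term: (f(9) + f(47))/2 = (2.19722 + 3.85015)/2 = 3.02369.
Integral + boundary = 126.206.
Order-1 term: 1/12 · (0.0212766 − 0.111111) = -0.00748621.
Partial sum through k=1: 126.198.
Order-2 term: −1/720 · (1.92636e-05 − 0.00274348) = 3.78364e-06.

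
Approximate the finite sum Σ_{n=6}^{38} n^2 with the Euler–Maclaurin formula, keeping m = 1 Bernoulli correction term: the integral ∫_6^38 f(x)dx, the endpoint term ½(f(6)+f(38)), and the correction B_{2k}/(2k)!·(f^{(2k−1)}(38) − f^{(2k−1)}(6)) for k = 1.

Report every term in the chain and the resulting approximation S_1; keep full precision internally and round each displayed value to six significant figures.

S_1 ≈ 18964.0

Integral: ∫_6^38 x^2 dx = 18218.7.
Endpoint term: (f(6) + f(38))/2 = (36.0000 + 1444.00)/2 = 740.000.
Integral + boundary = 18958.7.
Order-1 term: 1/12 · (76.0000 − 12.0000) = 5.33333.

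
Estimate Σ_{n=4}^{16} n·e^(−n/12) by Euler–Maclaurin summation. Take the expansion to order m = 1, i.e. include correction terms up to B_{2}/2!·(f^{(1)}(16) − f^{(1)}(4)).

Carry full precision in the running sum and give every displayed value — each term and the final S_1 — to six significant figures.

Integral: ∫_4^16 x·e^(−x/12) dx = 49.0054.
Endpoint term: (f(4) + f(16))/2 = (2.86613 + 4.21755)/2 = 3.54184.
So far: 52.5472.
Order-1 term: 1/12 · (-0.0878657 − 0.477688) = -0.0471294.

S_1 ≈ 52.5001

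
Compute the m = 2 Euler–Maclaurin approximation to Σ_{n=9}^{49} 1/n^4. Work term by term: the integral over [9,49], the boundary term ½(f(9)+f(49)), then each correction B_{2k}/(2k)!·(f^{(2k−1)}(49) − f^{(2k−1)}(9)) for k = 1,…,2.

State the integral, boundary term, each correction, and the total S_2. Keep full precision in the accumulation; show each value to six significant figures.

S_2 ≈ 0.000536318

∫_9^49 1/x^4 dx evaluates to 0.000454414.
½[f(9) + f(49)] = ½[0.000152416 + 1.73467e-07] = 7.62946e-05.
Running total after boundary: 0.000530709.
Correction k=1: B_{2}/2! · (f^{(1)}(49) − f^{(1)}(9)) = 1/12 · (-1.41605e-08 − (-6.77404e-05)) = 5.64385e-06.
Partial sum through k=1: 0.000536353.
Correction k=2: B_{4}/4! · (f^{(3)}(49) − f^{(3)}(9)) = −1/720 · (-1.76933e-10 − (-2.50890e-05)) = -3.48456e-08.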